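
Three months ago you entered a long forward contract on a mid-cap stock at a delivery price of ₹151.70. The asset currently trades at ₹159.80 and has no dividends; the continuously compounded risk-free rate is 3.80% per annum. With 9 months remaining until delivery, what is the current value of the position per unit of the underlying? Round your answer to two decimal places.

Current fair forward for the remaining 9 months: F = S·e^(r·T), r = 0.0380
F = 159.80 · e^(0.0380 × 9/12) = 159.80 × 1.028910 = 164.4198
Value of long forward = (F − K)·e^(−rT) = (164.4198 − 151.70) · e^(−0.0380·9/12)
= 12.7198 × 0.971902 = 12.36

₹12.36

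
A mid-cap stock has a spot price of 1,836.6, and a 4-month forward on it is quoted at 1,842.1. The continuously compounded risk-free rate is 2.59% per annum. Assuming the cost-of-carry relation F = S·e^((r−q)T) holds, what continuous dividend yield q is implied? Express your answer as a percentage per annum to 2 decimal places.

From F = S·e^((r−q)T): (r − q) = ln(F/S)/T
ln(1842.1/1836.6) = ln(1.002995) = 0.002991
(r − q) = 0.002991 / (4/12) = 0.008973
q = r − ln(F/S)/T = 0.0259 − 0.008973 = 0.016927
q = 1.69%

1.69%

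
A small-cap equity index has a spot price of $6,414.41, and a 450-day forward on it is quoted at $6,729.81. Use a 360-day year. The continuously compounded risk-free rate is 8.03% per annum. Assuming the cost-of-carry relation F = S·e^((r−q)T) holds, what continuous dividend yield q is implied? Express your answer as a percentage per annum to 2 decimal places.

4.19%

From F = S·e^((r−q)T): (r − q) = ln(F/S)/T
ln(6729.81/6414.41) = ln(1.049171) = 0.048000
(r − q) = 0.048000 / (450/360) = 0.038400
q = r − ln(F/S)/T = 0.0803 − 0.038400 = 0.041900
q = 4.19%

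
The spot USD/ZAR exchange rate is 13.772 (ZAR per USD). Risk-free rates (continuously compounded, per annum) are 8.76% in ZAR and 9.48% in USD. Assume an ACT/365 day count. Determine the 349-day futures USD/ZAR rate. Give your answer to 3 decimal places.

13.678

F = S·e^((r_ZAR − r_USD)T) = 13.772 · e^((0.0876 − 0.0948) × 349/365)
= 13.772 · e^-0.006884 = 13.772 × 0.993140
F = 13.678 ZAR per USD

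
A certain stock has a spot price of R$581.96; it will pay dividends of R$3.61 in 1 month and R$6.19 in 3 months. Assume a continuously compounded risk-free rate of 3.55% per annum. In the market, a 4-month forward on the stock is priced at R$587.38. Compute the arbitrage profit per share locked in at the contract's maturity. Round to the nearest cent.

R$8.34 per share

PV(dividends) I = 3.61·e^(−0.0355·1/12) + 6.19·e^(−0.0355·3/12) = 9.7346
Fair forward F* = (S − I)·e^(rT) = (581.96 − 9.7346)·e^0.011833 = 572.2254 × 1.011903 = 579.0366
Market R$587.38 > fair 579.0366: forward overpriced → cash-and-carry (borrow at r, buy the stock and collect the dividends, short the forward).
Profit at T = |F_mkt − F*| = |587.38 − 579.0366| = R$8.34 per share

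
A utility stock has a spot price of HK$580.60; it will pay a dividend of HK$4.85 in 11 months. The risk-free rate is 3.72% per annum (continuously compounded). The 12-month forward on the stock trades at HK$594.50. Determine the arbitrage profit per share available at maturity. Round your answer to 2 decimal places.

HK$3.24 per share

PV(dividends) I = 4.85·e^(−0.0372·11/12) = 4.6874
Fair forward F* = (S − I)·e^(rT) = (580.60 − 4.6874)·e^0.037200 = 575.9126 × 1.037901 = 597.7403
Market HK$594.50 < fair 597.7403: forward underpriced → reverse cash-and-carry (short the stock, invest proceeds at r, pay the dividends, go long the forward).
Profit at T = |F_mkt − F*| = |594.50 − 597.7403| = HK$3.24 per share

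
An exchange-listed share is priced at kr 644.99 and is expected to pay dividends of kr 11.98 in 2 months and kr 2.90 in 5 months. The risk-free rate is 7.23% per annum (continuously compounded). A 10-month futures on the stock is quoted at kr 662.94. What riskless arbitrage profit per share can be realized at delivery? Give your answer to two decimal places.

kr 6.54 per share

PV(dividends) I = 11.98·e^(−0.0723·2/12) + 2.90·e^(−0.0723·5/12) = 14.6504
Fair futures F* = (S − I)·e^(rT) = (644.99 − 14.6504)·e^0.060250 = 630.3396 × 1.062102 = 669.4849
Market kr 662.94 < fair 669.4849: forward underpriced → reverse cash-and-carry (short the stock, invest proceeds at r, pay the dividends, go long the forward).
Profit at T = |F_mkt − F*| = |662.94 − 669.4849| = kr 6.54 per share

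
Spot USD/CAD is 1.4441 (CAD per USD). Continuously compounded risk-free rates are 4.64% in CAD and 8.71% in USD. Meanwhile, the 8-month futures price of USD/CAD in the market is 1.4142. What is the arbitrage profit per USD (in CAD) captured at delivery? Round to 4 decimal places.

Fair futures: F* = S·e^(carry·T), with carry = (r_CAD − r_USD) = 0.0464 − 0.0871 = -0.0407
F* = 1.4441 · e^(-0.0407 × 8/12) = 1.4441 · e^-0.027133 = 1.4441 × 0.973232 = 1.4054
Market 1.4142 > fair 1.4054: forward overpriced → cash-and-carry (buy spot, short the forward).
At maturity, profit = |F_mkt − F*| = |1.4142 − 1.4054| = 0.0088 per USD (in CAD)

0.0088 per USD (in CAD)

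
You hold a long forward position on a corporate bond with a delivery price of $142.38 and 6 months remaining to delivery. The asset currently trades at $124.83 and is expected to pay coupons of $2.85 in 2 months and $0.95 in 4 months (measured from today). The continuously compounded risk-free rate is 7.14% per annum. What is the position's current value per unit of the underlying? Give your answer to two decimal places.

PV(remaining coupons) I = 2.85·e^(−0.0714·2/12) + 0.95·e^(−0.0714·4/12) = 3.7439
Current forward F = (S − I)·e^(rT) = (124.83 − 3.7439)·e^(0.0714·6/12) = 121.0861 × 1.036345 = 125.4870
Value (long) = (F − K)·e^(−rT) = (125.4870 − 142.38) × 0.964930 = -16.3006
Value = -$16.30

-$16.30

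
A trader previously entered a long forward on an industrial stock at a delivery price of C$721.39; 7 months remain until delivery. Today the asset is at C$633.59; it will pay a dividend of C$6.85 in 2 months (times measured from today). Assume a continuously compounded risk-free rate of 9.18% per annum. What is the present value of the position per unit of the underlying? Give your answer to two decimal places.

PV(remaining dividends) I = 6.85·e^(−0.0918·2/12) = 6.7460
Current forward F = (S − I)·e^(rT) = (633.59 − 6.7460)·e^(0.0918·7/12) = 626.8440 × 1.055010 = 661.3267
Value (long) = (F − K)·e^(−rT) = (661.3267 − 721.39) × 0.947859 = -56.9315
Value = -C$56.93

-C$56.93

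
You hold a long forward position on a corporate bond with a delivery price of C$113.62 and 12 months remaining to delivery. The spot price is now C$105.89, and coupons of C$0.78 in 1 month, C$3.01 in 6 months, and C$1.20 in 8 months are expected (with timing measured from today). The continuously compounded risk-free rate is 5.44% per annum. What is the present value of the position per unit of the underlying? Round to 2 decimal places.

PV(remaining coupons) I = 0.78·e^(−0.0544·1/12) + 3.01·e^(−0.0544·6/12) + 1.20·e^(−0.0544·8/12) = 4.8630
Current forward F = (S − I)·e^(rT) = (105.89 − 4.8630)·e^(0.0544·12/12) = 101.0270 × 1.055907 = 106.6751
Value (long) = (F − K)·e^(−rT) = (106.6751 − 113.62) × 0.947053 = -6.5772
Value = -C$6.58

-C$6.58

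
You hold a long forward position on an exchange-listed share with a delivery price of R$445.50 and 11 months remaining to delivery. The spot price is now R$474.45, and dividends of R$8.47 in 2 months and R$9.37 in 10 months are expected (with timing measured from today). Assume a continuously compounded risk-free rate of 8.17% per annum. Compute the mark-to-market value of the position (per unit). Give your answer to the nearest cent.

R$43.99

PV(remaining dividends) I = 8.47·e^(−0.0817·2/12) + 9.37·e^(−0.0817·10/12) = 17.1087
Current forward F = (S − I)·e^(rT) = (474.45 − 17.1087)·e^(0.0817·11/12) = 457.3413 × 1.077767 = 492.9074
Value (long) = (F − K)·e^(−rT) = (492.9074 − 445.50) × 0.927844 = 43.9867
Value = R$43.99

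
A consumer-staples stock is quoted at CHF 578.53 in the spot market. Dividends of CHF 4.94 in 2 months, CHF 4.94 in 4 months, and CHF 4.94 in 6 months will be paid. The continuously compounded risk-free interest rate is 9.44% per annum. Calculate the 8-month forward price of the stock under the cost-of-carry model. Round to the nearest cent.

PV(dividends) I = 4.94·e^(−0.0944·2/12) + 4.94·e^(−0.0944·4/12) + 4.94·e^(−0.0944·6/12)
I = 4.8629 + 4.7870 + 4.7122 = 14.3621
F = (S − I)·e^(rT) = (578.53 − 14.3621) · e^(0.0944·8/12)
= 564.1679 · e^0.062933 = 564.1679 × 1.064955 = CHF 600.81

CHF 600.81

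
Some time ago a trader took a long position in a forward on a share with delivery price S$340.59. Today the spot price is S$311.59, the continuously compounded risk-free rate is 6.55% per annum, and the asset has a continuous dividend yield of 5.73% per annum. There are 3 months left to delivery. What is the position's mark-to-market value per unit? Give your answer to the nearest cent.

-S$27.90

Current fair forward for the remaining 3 months: F = S·e^((r − q)·T), (r − q) = 0.0655 − 0.0573 = 0.0082
F = 311.59 · e^(0.0082 × 3/12) = 311.59 × 1.002052 = 312.2294
Value of long forward = (F − K)·e^(−rT) = (312.2294 − 340.59) · e^(−0.0655·3/12)
= -28.3606 × 0.983758 = -27.90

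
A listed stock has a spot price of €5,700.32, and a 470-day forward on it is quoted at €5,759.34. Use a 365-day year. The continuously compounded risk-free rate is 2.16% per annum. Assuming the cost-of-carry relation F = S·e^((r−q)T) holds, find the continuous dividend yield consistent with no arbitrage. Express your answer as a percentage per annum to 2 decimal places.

1.36%

From F = S·e^((r−q)T): (r − q) = ln(F/S)/T
ln(5759.34/5700.32) = ln(1.010354) = 0.010301
(r − q) = 0.010301 / (470/365) = 0.008000
q = r − ln(F/S)/T = 0.0216 − 0.008000 = 0.013600
q = 1.36%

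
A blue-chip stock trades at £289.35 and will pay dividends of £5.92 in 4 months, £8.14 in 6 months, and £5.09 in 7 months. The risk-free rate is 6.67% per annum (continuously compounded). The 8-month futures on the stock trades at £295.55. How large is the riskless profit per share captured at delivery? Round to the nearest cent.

PV(dividends) I = 5.92·e^(−0.0667·4/12) + 8.14·e^(−0.0667·6/12) + 5.09·e^(−0.0667·7/12) = 18.5586
Fair futures F* = (S − I)·e^(rT) = (289.35 − 18.5586)·e^0.044467 = 270.7914 × 1.045470 = 283.1043
Market £295.55 > fair 283.1043: forward overpriced → cash-and-carry (borrow at r, buy the stock and collect the dividends, short the forward).
Profit at T = |F_mkt − F*| = |295.55 − 283.1043| = £12.45 per share

£12.45 per share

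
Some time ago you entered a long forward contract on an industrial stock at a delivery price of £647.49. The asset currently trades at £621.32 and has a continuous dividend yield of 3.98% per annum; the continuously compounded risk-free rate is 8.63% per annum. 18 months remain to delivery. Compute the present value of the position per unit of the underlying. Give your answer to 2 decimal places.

Current fair forward for the remaining 18 months: F = S·e^((r − q)·T), (r − q) = 0.0863 − 0.0398 = 0.0465
F = 621.32 · e^(0.0465 × 18/12) = 621.32 × 1.072240 = 666.2042
Value of long forward = (F − K)·e^(−rT) = (666.2042 − 647.49) · e^(−0.0863·18/12)
= 18.7142 × 0.878579 = 16.44

£16.44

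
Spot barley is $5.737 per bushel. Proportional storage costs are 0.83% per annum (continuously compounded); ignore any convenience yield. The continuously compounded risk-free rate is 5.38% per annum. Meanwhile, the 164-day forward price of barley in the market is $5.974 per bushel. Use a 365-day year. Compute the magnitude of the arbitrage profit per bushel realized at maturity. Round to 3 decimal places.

Fair forward: F* = S·e^(carry·T), with carry = (r + u) = 0.0538 + 0.0083 = 0.0621
F* = 5.737 · e^(0.0621 × 164/365) = 5.737 · e^0.027902 = 5.737 × 1.028295 = $5.8993
Market $5.974 > fair $5.8993: forward overpriced → cash-and-carry (buy spot, short the forward).
At maturity, profit = |F_mkt − F*| = |5.974 − 5.8993| = $0.075 per bushel

$0.075 per bushel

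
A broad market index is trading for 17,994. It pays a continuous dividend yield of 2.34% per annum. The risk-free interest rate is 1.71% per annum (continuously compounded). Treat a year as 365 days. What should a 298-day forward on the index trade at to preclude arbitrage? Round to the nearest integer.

17,902

F = S·e^((r − q)T) = 17994 · e^((0.0171 − 0.0234) × 298/365)
= 17994 · e^-0.005144 = 17994 × 0.994869
F = 17,902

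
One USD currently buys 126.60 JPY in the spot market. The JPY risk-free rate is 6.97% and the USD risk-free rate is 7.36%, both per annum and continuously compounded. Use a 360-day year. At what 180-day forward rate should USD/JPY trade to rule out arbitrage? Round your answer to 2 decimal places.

126.35

F = S·e^((r_JPY − r_USD)T) = 126.60 · e^((0.0697 − 0.0736) × 180/360)
= 126.60 · e^-0.001950 = 126.60 × 0.998052
F = 126.35 JPY per USD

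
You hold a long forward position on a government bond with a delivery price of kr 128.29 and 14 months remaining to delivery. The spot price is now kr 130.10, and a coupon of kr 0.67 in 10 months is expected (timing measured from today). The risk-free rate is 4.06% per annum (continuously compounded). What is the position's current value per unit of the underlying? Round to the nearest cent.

kr 7.10

PV(remaining coupons) I = 0.67·e^(−0.0406·10/12) = 0.6477
Current forward F = (S − I)·e^(rT) = (130.10 − 0.6477)·e^(0.0406·14/12) = 129.4523 × 1.048506 = 135.7315
Value (long) = (F − K)·e^(−rT) = (135.7315 − 128.29) × 0.953738 = 7.0972
Value = kr 7.10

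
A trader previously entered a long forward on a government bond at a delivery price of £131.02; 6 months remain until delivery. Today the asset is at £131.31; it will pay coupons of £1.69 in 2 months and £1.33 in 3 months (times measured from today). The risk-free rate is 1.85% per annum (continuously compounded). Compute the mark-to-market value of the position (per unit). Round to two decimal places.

-£1.51

PV(remaining coupons) I = 1.69·e^(−0.0185·2/12) + 1.33·e^(−0.0185·3/12) = 3.0087
Current forward F = (S − I)·e^(rT) = (131.31 − 3.0087)·e^(0.0185·6/12) = 128.3013 × 1.009293 = 129.4936
Value (long) = (F − K)·e^(−rT) = (129.4936 − 131.02) × 0.990793 = -1.5123
Value = -£1.51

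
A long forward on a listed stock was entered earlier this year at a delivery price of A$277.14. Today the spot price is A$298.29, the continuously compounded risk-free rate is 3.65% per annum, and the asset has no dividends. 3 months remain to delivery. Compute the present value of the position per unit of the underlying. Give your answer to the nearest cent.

A$23.67

Current fair forward for the remaining 3 months: F = S·e^(r·T), r = 0.0365
F = 298.29 · e^(0.0365 × 3/12) = 298.29 × 1.009167 = 301.0244
Value of long forward = (F − K)·e^(−rT) = (301.0244 − 277.14) · e^(−0.0365·3/12)
= 23.8844 × 0.990917 = 23.67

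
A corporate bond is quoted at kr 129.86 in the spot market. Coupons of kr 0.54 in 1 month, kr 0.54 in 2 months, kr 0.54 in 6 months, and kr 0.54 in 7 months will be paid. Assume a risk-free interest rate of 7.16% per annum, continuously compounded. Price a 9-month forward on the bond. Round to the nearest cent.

PV(coupons) I = 0.54·e^(−0.0716·1/12) + 0.54·e^(−0.0716·2/12) + 0.54·e^(−0.0716·6/12) + 0.54·e^(−0.0716·7/12)
I = 0.5368 + 0.5336 + 0.5210 + 0.5179 = 2.1093
F = (S − I)·e^(rT) = (129.86 − 2.1093) · e^(0.0716·9/12)
= 127.7507 · e^0.053700 = 127.7507 × 1.055168 = kr 134.80

kr 134.80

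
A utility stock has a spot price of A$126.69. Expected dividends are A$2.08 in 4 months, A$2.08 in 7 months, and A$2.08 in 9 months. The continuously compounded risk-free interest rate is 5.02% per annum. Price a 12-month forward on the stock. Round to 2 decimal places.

A$126.83

PV(dividends) I = 2.08·e^(−0.0502·4/12) + 2.08·e^(−0.0502·7/12) + 2.08·e^(−0.0502·9/12)
I = 2.0455 + 2.0200 + 2.0031 = 6.0686
F = (S − I)·e^(rT) = (126.69 − 6.0686) · e^(0.0502·12/12)
= 120.6214 · e^0.050200 = 120.6214 × 1.051481 = A$126.83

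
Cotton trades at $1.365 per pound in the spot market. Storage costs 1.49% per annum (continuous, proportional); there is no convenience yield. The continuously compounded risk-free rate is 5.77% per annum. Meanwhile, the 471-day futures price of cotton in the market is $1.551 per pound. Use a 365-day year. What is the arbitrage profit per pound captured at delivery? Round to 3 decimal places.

$0.052 per pound

Fair futures: F* = S·e^(carry·T), with carry = (r + u) = 0.0577 + 0.0149 = 0.0726
F* = 1.365 · e^(0.0726 × 471/365) = 1.365 · e^0.093684 = 1.365 × 1.098213 = $1.4991
Market $1.551 > fair $1.4991: forward overpriced → cash-and-carry (buy spot, short the forward).
At maturity, profit = |F_mkt − F*| = |1.551 − 1.4991| = $0.052 per pound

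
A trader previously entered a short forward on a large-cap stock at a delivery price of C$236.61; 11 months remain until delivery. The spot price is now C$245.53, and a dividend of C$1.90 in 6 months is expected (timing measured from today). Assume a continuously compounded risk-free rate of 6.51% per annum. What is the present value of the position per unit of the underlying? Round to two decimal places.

PV(remaining dividends) I = 1.90·e^(−0.0651·6/12) = 1.8392
Current forward F = (S − I)·e^(rT) = (245.53 − 1.8392)·e^(0.0651·11/12) = 243.6908 × 1.061492 = 258.6758
Value (long) = (F − K)·e^(−rT) = (258.6758 − 236.61) × 0.942071 = 20.7876
Short position value = −(long value) = -C$20.79

-C$20.79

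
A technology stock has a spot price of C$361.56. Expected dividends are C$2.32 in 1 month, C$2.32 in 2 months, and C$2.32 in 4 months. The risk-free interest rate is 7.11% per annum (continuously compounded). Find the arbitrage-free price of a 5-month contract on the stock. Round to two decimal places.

PV(dividends) I = 2.32·e^(−0.0711·1/12) + 2.32·e^(−0.0711·2/12) + 2.32·e^(−0.0711·4/12)
I = 2.3063 + 2.2927 + 2.2657 = 6.8647
F = (S − I)·e^(rT) = (361.56 − 6.8647) · e^(0.0711·5/12)
= 354.6953 · e^0.029625 = 354.6953 × 1.030068 = C$365.36

C$365.36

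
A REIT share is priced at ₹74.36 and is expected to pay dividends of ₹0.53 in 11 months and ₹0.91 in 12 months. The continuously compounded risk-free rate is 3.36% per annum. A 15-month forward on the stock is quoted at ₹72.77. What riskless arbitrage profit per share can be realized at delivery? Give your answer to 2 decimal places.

₹3.33 per share

PV(dividends) I = 0.53·e^(−0.0336·11/12) + 0.91·e^(−0.0336·12/12) = 1.3939
Fair forward F* = (S − I)·e^(rT) = (74.36 − 1.3939)·e^0.042000 = 72.9661 × 1.042894 = 76.0959
Market ₹72.77 < fair 76.0959: forward underpriced → reverse cash-and-carry (short the stock, invest proceeds at r, pay the dividends, go long the forward).
Profit at T = |F_mkt − F*| = |72.77 − 76.0959| = ₹3.33 per share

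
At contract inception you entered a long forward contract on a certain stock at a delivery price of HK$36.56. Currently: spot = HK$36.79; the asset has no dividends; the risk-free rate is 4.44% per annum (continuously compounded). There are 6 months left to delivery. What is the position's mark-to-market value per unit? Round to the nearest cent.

HK$1.03

Current fair forward for the remaining 6 months: F = S·e^(r·T), r = 0.0444
F = 36.79 · e^(0.0444 × 6/12) = 36.79 × 1.022448 = 37.6159
Value of long forward = (F − K)·e^(−rT) = (37.6159 − 36.56) · e^(−0.0444·6/12)
= 1.0559 × 0.978045 = 1.03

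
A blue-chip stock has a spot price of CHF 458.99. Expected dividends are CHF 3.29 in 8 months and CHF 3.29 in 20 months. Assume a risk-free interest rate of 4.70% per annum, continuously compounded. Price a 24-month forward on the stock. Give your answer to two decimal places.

CHF 497.38

PV(dividends) I = 3.29·e^(−0.0470·8/12) + 3.29·e^(−0.0470·20/12)
I = 3.1885 + 3.0421 = 6.2306
F = (S − I)·e^(rT) = (458.99 − 6.2306) · e^(0.0470·24/12)
= 452.7594 · e^0.094000 = 452.7594 × 1.098560 = CHF 497.38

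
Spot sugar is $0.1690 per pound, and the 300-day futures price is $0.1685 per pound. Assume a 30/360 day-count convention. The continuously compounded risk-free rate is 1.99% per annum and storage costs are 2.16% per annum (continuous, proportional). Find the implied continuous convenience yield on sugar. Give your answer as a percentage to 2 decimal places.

F = S·e^((r+u−y)T) ⇒ (r+u−y) = ln(F/S)/T
ln(0.1685/0.1690) = -0.002963; /T ⇒ -0.003556
y = r + u − ln(F/S)/T = 0.0199 + 0.0216 + 0.003556 = 0.045056
y = 4.51%

4.51%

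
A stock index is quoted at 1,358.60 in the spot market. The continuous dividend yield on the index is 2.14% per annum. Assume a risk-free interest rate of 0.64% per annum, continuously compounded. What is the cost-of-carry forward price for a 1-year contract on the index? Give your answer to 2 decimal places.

F = S·e^((r − q)T) = 1358.60 · e^((0.0064 − 0.0214) × 1)
= 1358.60 · e^-0.01500000 = 1358.60 × 0.98511194
F = 1,338.37

1,338.37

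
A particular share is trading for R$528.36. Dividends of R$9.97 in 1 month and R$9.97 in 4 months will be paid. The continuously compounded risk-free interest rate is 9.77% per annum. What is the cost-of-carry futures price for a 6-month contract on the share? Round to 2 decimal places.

R$534.29

PV(dividends) I = 9.97·e^(−0.0977·1/12) + 9.97·e^(−0.0977·4/12)
I = 9.8892 + 9.6505 = 19.5397
F = (S − I)·e^(rT) = (528.36 − 19.5397) · e^(0.0977·6/12)
= 508.8203 · e^0.048850 = 508.8203 × 1.050063 = R$534.29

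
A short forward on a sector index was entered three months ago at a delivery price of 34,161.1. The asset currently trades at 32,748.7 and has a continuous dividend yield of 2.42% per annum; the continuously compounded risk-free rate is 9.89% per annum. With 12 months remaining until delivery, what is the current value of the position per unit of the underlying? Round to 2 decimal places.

-1021.43

Current fair forward for the remaining 12 months: F = S·e^((r − q)·T), (r − q) = 0.0989 − 0.0242 = 0.0747
F = 32748.7 · e^(0.0747 × 12/12) = 32748.7 × 1.07756083 = 35288.7164
Value of long forward = (F − K)·e^(−rT) = (35288.7164 − 34161.1) · e^(−0.0989·12/12)
= 1127.6164 × 0.90583329 = 1021.43
Short position value = −(long value) = -1021.43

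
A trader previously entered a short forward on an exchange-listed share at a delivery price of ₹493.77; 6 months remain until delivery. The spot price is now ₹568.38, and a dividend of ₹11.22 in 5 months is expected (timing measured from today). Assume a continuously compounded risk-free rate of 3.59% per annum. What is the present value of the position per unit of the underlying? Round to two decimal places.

PV(remaining dividends) I = 11.22·e^(−0.0359·5/12) = 11.0534
Current forward F = (S − I)·e^(rT) = (568.38 − 11.0534)·e^(0.0359·6/12) = 557.3266 × 1.018112 = 567.4209
Value (long) = (F − K)·e^(−rT) = (567.4209 − 493.77) × 0.982210 = 72.3407
Short position value = −(long value) = -₹72.34

-₹72.34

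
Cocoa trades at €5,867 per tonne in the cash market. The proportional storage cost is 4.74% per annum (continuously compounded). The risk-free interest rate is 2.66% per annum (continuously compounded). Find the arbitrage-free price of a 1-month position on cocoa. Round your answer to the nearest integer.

Net carry = r + u − y = 0.0266 + 0.0474 − 0.0000 = 0.0740
F = S·e^((r+u−y)T) = 5867 · e^(0.0740 × 1/12) = 5867 · e^0.006167
= 5867 × 1.006186 = €5,903 per tonne

€5,903 per tonne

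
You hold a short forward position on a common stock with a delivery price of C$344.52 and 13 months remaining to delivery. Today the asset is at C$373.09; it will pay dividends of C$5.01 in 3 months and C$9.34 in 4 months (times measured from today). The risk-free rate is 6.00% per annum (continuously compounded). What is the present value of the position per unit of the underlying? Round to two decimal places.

-C$36.16

PV(remaining dividends) I = 5.01·e^(−0.0600·3/12) + 9.34·e^(−0.0600·4/12) = 14.0905
Current forward F = (S − I)·e^(rT) = (373.09 − 14.0905)·e^(0.0600·13/12) = 358.9995 × 1.067159 = 383.1095
Value (long) = (F − K)·e^(−rT) = (383.1095 − 344.52) × 0.937067 = 36.1609
Short position value = −(long value) = -C$36.16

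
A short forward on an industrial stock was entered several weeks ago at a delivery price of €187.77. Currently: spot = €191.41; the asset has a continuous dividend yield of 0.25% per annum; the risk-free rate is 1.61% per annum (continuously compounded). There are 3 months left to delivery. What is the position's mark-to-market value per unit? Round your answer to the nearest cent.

-€4.27

Current fair forward for the remaining 3 months: F = S·e^((r − q)·T), (r − q) = 0.0161 − 0.0025 = 0.0136
F = 191.41 · e^(0.0136 × 3/12) = 191.41 × 1.003406 = 192.0619
Value of long forward = (F − K)·e^(−rT) = (192.0619 − 187.77) · e^(−0.0161·3/12)
= 4.2919 × 0.995983 = 4.27
Short position value = −(long value) = -€4.27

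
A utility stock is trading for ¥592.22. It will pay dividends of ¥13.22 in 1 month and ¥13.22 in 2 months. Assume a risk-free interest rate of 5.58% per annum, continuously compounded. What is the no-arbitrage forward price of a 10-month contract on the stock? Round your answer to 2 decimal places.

¥592.90

PV(dividends) I = 13.22·e^(−0.0558·1/12) + 13.22·e^(−0.0558·2/12)
I = 13.1587 + 13.0976 = 26.2563
F = (S − I)·e^(rT) = (592.22 − 26.2563) · e^(0.0558·10/12)
= 565.9637 · e^0.046500 = 565.9637 × 1.047598 = ¥592.90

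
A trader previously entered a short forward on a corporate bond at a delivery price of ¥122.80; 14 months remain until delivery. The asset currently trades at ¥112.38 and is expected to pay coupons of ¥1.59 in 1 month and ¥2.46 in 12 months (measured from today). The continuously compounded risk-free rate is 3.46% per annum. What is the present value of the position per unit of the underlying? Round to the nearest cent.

PV(remaining coupons) I = 1.59·e^(−0.0346·1/12) + 2.46·e^(−0.0346·12/12) = 3.9618
Current forward F = (S − I)·e^(rT) = (112.38 − 3.9618)·e^(0.0346·14/12) = 108.4182 × 1.041192 = 112.8842
Value (long) = (F − K)·e^(−rT) = (112.8842 − 122.80) × 0.960437 = -9.5235
Short position value = −(long value) = ¥9.52

¥9.52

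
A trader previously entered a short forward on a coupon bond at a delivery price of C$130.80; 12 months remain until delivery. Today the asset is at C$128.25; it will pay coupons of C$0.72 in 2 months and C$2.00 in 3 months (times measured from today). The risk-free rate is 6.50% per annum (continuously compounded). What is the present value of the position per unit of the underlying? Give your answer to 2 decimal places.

PV(remaining coupons) I = 0.72·e^(−0.0650·2/12) + 2.00·e^(−0.0650·3/12) = 2.6800
Current forward F = (S − I)·e^(rT) = (128.25 − 2.6800)·e^(0.0650·12/12) = 125.5700 × 1.067159 = 134.0032
Value (long) = (F − K)·e^(−rT) = (134.0032 − 130.80) × 0.937067 = 3.0016
Short position value = −(long value) = -C$3.00

-C$3.00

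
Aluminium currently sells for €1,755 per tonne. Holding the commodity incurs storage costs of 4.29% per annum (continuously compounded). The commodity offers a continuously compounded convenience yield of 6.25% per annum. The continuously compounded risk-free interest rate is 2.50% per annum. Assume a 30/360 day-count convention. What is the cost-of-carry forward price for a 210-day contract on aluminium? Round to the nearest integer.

Net carry = r + u − y = 0.0250 + 0.0429 − 0.0625 = 0.0054
F = S·e^((r+u−y)T) = 1755 · e^(0.0054 × 210/360) = 1755 · e^0.003150
= 1755 × 1.003155 = €1,761 per tonne

€1,761 per tonne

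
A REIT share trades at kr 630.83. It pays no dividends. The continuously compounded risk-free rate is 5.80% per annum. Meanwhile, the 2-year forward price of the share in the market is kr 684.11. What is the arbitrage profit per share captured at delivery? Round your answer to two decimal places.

Fair forward: F* = S·e^(carry·T), with carry = r = 0.0580
F* = 630.83 · e^(0.0580 × 2) = 630.83 · e^0.116000 = 630.83 × 1.122996 = kr 708.4196
Market kr 684.11 < fair kr 708.4196: forward underpriced → reverse cash-and-carry (short spot, go long the forward).
At maturity, profit = |F_mkt − F*| = |684.11 − 708.4196| = kr 24.31 per share

kr 24.31 per share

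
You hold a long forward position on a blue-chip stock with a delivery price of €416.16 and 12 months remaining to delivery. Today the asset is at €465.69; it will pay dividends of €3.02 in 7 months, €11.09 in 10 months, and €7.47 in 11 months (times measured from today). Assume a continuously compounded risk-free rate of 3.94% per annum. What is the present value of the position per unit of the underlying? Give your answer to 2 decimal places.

PV(remaining dividends) I = 3.02·e^(−0.0394·7/12) + 11.09·e^(−0.0394·10/12) + 7.47·e^(−0.0394·11/12) = 20.8882
Current forward F = (S − I)·e^(rT) = (465.69 − 20.8882)·e^(0.0394·12/12) = 444.8018 × 1.040186 = 462.6766
Value (long) = (F − K)·e^(−rT) = (462.6766 − 416.16) × 0.961366 = 44.7195
Value = €44.72

€44.72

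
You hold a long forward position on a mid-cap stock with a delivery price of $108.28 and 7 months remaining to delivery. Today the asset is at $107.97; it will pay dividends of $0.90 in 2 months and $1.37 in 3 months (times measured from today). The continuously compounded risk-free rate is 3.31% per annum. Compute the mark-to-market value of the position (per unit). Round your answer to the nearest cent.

-$0.49

PV(remaining dividends) I = 0.90·e^(−0.0331·2/12) + 1.37·e^(−0.0331·3/12) = 2.2538
Current forward F = (S − I)·e^(rT) = (107.97 − 2.2538)·e^(0.0331·7/12) = 105.7162 × 1.019496 = 107.7772
Value (long) = (F − K)·e^(−rT) = (107.7772 − 108.28) × 0.980877 = -0.4932
Value = -$0.49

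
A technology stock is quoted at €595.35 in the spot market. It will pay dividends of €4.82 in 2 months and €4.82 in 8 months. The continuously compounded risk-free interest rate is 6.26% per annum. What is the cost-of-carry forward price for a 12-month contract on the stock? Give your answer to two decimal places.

€623.81

PV(dividends) I = 4.82·e^(−0.0626·2/12) + 4.82·e^(−0.0626·8/12)
I = 4.7700 + 4.6230 = 9.3930
F = (S − I)·e^(rT) = (595.35 − 9.3930) · e^(0.0626·12/12)
= 585.9570 · e^0.062600 = 585.9570 × 1.064601 = €623.81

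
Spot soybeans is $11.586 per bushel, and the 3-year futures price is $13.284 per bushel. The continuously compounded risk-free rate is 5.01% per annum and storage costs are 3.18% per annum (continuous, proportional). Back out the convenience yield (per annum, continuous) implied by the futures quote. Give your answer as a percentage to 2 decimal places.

F = S·e^((r+u−y)T) ⇒ (r+u−y) = ln(F/S)/T
ln(13.284/11.586) = 0.136763; /T ⇒ 0.045588
y = r + u − ln(F/S)/T = 0.0501 + 0.0318 − 0.045588 = 0.036312
y = 3.63%

3.63%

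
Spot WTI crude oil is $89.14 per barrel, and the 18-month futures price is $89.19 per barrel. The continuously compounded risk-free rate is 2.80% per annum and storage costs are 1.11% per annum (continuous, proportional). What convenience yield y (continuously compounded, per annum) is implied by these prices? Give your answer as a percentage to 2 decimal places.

3.87%

F = S·e^((r+u−y)T) ⇒ (r+u−y) = ln(F/S)/T
ln(89.19/89.14) = 0.000561; /T ⇒ 0.000374
y = r + u − ln(F/S)/T = 0.0280 + 0.0111 − 0.000374 = 0.038726
y = 3.87%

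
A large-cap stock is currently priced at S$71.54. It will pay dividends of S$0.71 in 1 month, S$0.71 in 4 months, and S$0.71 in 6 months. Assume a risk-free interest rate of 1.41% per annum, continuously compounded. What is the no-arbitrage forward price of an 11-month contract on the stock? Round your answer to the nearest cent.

S$70.32

PV(dividends) I = 0.71·e^(−0.0141·1/12) + 0.71·e^(−0.0141·4/12) + 0.71·e^(−0.0141·6/12)
I = 0.7092 + 0.7067 + 0.7050 = 2.1209
F = (S − I)·e^(rT) = (71.54 − 2.1209) · e^(0.0141·11/12)
= 69.4191 · e^0.012925 = 69.4191 × 1.013009 = S$70.32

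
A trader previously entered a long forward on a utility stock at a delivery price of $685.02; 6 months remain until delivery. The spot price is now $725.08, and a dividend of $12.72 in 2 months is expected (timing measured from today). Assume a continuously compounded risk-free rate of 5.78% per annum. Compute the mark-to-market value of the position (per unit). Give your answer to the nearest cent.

$46.98

PV(remaining dividends) I = 12.72·e^(−0.0578·2/12) = 12.5981
Current forward F = (S − I)·e^(rT) = (725.08 − 12.5981)·e^(0.0578·6/12) = 712.4819 × 1.029322 = 733.3733
Value (long) = (F − K)·e^(−rT) = (733.3733 − 685.02) × 0.971514 = 46.9759
Value = $46.98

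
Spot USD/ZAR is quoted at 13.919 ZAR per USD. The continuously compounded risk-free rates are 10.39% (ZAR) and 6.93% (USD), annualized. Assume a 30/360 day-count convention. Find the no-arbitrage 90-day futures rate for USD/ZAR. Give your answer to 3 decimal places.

14.040

F = S·e^((r_ZAR − r_USD)T) = 13.919 · e^((0.1039 − 0.0693) × 90/360)
= 13.919 · e^0.008650 = 13.919 × 1.008688
F = 14.040 ZAR per USD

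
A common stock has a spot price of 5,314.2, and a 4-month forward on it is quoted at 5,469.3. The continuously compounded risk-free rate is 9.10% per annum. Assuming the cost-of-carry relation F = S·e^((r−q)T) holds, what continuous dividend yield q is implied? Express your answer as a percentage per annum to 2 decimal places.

From F = S·e^((r−q)T): (r − q) = ln(F/S)/T
ln(5469.3/5314.2) = ln(1.029186) = 0.028768
(r − q) = 0.028768 / (4/12) = 0.086304
q = r − ln(F/S)/T = 0.0910 − 0.086304 = 0.004696
q = 0.47%

0.47%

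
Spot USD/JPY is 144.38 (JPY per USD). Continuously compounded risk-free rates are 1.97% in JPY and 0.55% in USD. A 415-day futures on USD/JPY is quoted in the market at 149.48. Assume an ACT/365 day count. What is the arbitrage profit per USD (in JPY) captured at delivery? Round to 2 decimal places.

Fair futures: F* = S·e^(carry·T), with carry = (r_JPY − r_USD) = 0.0197 − 0.0055 = 0.0142
F* = 144.38 · e^(0.0142 × 415/365) = 144.38 · e^0.016145 = 144.38 × 1.016276 = 146.7299
Market 149.48 > fair 146.7299: forward overpriced → cash-and-carry (buy spot, short the forward).
At maturity, profit = |F_mkt − F*| = |149.48 − 146.7299| = 2.75 per USD (in JPY)

2.75 per USD (in JPY)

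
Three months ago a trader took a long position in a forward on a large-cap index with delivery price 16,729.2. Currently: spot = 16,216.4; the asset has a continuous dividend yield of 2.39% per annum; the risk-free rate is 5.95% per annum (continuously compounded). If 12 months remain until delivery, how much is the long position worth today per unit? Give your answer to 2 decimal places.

70.58

Current fair forward for the remaining 12 months: F = S·e^((r − q)·T), (r − q) = 0.0595 − 0.0239 = 0.0356
F = 16216.4 · e^(0.0356 × 12/12) = 16216.4 × 1.03624127 = 16804.1029
Value of long forward = (F − K)·e^(−rT) = (16804.1029 − 16729.2) · e^(−0.0595·12/12)
= 74.9029 × 0.94223553 = 70.58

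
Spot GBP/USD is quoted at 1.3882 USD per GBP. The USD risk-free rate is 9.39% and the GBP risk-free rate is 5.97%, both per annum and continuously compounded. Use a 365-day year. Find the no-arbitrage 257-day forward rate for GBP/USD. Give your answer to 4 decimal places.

F = S·e^((r_USD − r_GBP)T) = 1.3882 · e^((0.0939 − 0.0597) × 257/365)
= 1.3882 · e^0.024081 = 1.3882 × 1.024373
F = 1.4220 USD per GBP

1.4220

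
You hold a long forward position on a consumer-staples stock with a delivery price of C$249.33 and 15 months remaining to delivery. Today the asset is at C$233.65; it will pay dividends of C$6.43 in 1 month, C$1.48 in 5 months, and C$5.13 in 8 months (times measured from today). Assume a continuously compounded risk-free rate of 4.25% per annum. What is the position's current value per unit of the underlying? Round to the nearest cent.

-C$15.63

PV(remaining dividends) I = 6.43·e^(−0.0425·1/12) + 1.48·e^(−0.0425·5/12) + 5.13·e^(−0.0425·8/12) = 12.8480
Current forward F = (S − I)·e^(rT) = (233.65 − 12.8480)·e^(0.0425·15/12) = 220.8020 × 1.054561 = 232.8492
Value (long) = (F − K)·e^(−rT) = (232.8492 − 249.33) × 0.948261 = -15.6281
Value = -C$15.63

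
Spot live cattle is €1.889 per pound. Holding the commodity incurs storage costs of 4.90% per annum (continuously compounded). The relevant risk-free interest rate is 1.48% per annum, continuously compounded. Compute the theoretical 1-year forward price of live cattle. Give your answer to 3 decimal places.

Net carry = r + u − y = 0.0148 + 0.0490 − 0.0000 = 0.0638
F = S·e^((r+u−y)T) = 1.889 · e^(0.0638 × 1) = 1.889 · e^0.063800
= 1.889 × 1.065879 = €2.013 per pound

€2.013 per pound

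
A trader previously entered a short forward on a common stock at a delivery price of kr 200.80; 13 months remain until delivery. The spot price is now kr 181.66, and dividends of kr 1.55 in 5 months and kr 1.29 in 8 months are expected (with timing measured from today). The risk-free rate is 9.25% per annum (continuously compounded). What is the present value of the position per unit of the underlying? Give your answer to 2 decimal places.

kr 2.70

PV(remaining dividends) I = 1.55·e^(−0.0925·5/12) + 1.29·e^(−0.0925·8/12) = 2.7043
Current forward F = (S − I)·e^(rT) = (181.66 − 2.7043)·e^(0.0925·13/12) = 178.9557 × 1.105401 = 197.8178
Value (long) = (F − K)·e^(−rT) = (197.8178 − 200.80) × 0.904649 = -2.6978
Short position value = −(long value) = kr 2.70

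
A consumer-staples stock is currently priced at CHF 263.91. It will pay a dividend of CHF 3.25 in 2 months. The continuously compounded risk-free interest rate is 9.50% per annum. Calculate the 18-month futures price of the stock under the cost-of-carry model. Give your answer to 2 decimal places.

CHF 300.64

PV(dividends) I = 3.25·e^(−0.0950·2/12)
I = 3.1989
F = (S − I)·e^(rT) = (263.91 − 3.1989) · e^(0.0950·18/12)
= 260.7111 · e^0.142500 = 260.7111 × 1.153153 = CHF 300.64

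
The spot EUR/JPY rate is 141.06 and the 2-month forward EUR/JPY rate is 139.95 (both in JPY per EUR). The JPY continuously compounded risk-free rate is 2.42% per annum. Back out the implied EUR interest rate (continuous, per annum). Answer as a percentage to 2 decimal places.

7.16%

F = S·e^((r_JPY − r_EUR)T) ⇒ r_EUR = r_JPY − ln(F/S)/T
ln(139.95/141.06) = -0.007900; /(2/12) = -0.047400
r_EUR = 0.0242 + 0.047400 = 0.071600
r_EUR = 7.16%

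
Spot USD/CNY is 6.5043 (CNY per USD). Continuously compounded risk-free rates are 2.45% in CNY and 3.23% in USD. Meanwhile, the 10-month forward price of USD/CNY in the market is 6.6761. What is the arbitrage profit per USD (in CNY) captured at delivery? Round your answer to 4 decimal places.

0.2139 per USD (in CNY)

Fair forward: F* = S·e^(carry·T), with carry = (r_CNY − r_USD) = 0.0245 − 0.0323 = -0.0078
F* = 6.5043 · e^(-0.0078 × 10/12) = 6.5043 · e^-0.006500 = 6.5043 × 0.993521 = 6.4622
Market 6.6761 > fair 6.4622: forward overpriced → cash-and-carry (buy spot, short the forward).
At maturity, profit = |F_mkt − F*| = |6.6761 − 6.4622| = 0.2139 per USD (in CNY)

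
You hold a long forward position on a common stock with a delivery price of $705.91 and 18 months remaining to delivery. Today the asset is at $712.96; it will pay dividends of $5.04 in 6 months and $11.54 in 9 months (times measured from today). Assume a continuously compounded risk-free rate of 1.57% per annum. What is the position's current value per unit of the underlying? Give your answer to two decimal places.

PV(remaining dividends) I = 5.04·e^(−0.0157·6/12) + 11.54·e^(−0.0157·9/12) = 16.4055
Current forward F = (S − I)·e^(rT) = (712.96 − 16.4055)·e^(0.0157·18/12) = 696.5545 × 1.023829 = 713.1527
Value (long) = (F − K)·e^(−rT) = (713.1527 − 705.91) × 0.976725 = 7.0741
Value = $7.07

$7.07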